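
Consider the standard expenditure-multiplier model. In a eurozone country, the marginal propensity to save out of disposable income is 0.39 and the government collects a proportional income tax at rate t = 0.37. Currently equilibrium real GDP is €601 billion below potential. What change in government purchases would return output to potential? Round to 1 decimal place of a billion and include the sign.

+€370.0 billion

MPC = 1 − MPS = 1 − 0.39 = 0.61.
Spending multiplier = 1/(1 − c(1−t)) = 1/(1 − 0.61×0.63) = 1/0.6157 ≈ 1.624.
Need ΔY = +€601 billion, so ΔG = ΔY/k = (+€601 billion) × 0.6157 ≈ +€370 billion.
The government should increase government purchases by €370 billion.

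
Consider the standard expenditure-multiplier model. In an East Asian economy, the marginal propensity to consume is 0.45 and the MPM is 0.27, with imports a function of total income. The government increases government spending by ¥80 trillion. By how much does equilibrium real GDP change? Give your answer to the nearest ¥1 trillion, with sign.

Government-spending multiplier = 1/(1 − c + m) = 1/(1 − 0.45 + 0.27) = 1/0.82 ≈ 1.22.
ΔY = k × ΔG = (+¥80 trillion) / 0.82 ≈ +¥98 trillion.

+¥98 trillion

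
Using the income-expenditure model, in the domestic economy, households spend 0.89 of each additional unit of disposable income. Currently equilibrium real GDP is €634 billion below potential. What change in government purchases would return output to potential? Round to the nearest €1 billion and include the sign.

+€70 billion

Spending multiplier = 1/(1 − MPC) = 1/(1 − 0.89) = 1/0.11 ≈ 9.091.
Need ΔY = +€634 billion, so ΔG = ΔY/k = (+€634 billion) × 0.11 ≈ +€70 billion.
The government should increase government purchases by €70 billion.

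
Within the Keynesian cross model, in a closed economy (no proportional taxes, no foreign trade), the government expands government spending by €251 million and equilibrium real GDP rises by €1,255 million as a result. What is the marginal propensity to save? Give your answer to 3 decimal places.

Implied spending multiplier k = ΔY/ΔG = 1,255/251 = 5.
Since k = 1/(1 − MPC), MPC = 1 − 1/k = 1 − ΔG/ΔY = 1 − 251/1,255 = 0.800.
MPS = 1 − MPC = 0.200.

0.200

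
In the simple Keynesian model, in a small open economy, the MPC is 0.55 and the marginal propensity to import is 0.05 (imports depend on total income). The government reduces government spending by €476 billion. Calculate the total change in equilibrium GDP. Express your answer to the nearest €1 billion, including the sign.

Expenditure multiplier = 1/(1 − c + m) = 1/(1 − 0.55 + 0.05) = 1/0.5 = 2.
ΔY = k × ΔG = (−€476 billion) / 0.5 = −€952 billion.

−€952 billion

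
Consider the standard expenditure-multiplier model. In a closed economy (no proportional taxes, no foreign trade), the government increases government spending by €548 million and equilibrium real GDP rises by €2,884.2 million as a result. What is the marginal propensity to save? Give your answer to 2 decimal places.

Implied spending multiplier k = ΔY/ΔG = 2,884.2/548 ≈ 5.2631.
Since k = 1/(1 − MPC), MPC = 1 − 1/k = 1 − ΔG/ΔY = 1 − 548/2,884.2 ≈ 0.81.
MPS = 1 − MPC = 0.19.

0.19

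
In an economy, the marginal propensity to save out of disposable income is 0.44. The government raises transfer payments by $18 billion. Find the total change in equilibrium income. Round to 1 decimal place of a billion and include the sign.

+$22.9 billion

MPC = 1 − MPS = 1 − 0.44 = 0.56.
The transfer change shifts disposable income by +$18 billion, so first-round consumption changes by c·ΔTR = 0.56 × (+$18 billion) = +$10.08 billion.
Expenditure multiplier = 1/(1 − MPC) = 1/(1 − 0.56) = 1/0.44 ≈ 2.273.
The transfer multiplier is c × k ≈ 1.273, so ΔY = k × (c·ΔTR) = (+$10.08 billion) / 0.44 ≈ +$22.9 billion.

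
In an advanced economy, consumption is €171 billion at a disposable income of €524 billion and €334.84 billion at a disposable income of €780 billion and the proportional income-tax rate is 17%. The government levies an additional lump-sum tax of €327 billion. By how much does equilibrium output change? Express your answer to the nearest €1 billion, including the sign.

MPC = ΔC/ΔYd = (334.84 − 171)/(780 − 524) = 163.84/256 = 0.64.
A lump-sum tax change of +€327 billion shifts disposable income by −€327 billion; first-round consumption changes by −c × ΔT = −0.64 × (+€327 billion) = −€209.28 billion.
Expenditure multiplier = 1/(1 − c(1−t)) = 1/(1 − 0.64×0.83) = 1/0.4688 ≈ 2.133.
The tax multiplier is −c × k ≈ −1.365, so ΔY = k × (−c·ΔT) = (−€209.28 billion) / 0.4688 ≈ −€446 billion.

−€446 billion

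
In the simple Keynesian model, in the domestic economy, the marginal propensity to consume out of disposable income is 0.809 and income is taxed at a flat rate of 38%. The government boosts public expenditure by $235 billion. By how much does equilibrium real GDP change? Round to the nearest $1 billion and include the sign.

Expenditure multiplier = 1/(1 − c(1−t)) = 1/(1 − 0.809×0.62) = 1/0.49842 ≈ 2.006.
ΔY = k × ΔG = (+$235 billion) / 0.49842 ≈ +$471 billion.

+$471 billion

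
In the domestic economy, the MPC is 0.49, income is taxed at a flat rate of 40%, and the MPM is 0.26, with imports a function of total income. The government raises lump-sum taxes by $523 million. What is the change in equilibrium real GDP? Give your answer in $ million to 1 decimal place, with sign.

−$265.3 million

A lump-sum tax change of +$523 million shifts disposable income by −$523 million; first-round consumption changes by −c × ΔT = −0.49 × (+$523 million) = −$256.27 million.
Expenditure multiplier = 1/(1 − c(1−t) + m) = 1/(1 − 0.49×0.6 + 0.26) = 1/0.966 ≈ 1.035.
The tax multiplier is −c × k ≈ −0.507, so ΔY = k × (−c·ΔT) = (−$256.27 million) / 0.966 ≈ −$265.3 million.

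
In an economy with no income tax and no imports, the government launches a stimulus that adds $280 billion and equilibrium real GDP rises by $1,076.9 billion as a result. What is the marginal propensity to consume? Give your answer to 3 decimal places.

Implied spending multiplier k = ΔY/ΔG = 1,076.9/280 ≈ 3.8461.
Since k = 1/(1 − MPC), MPC = 1 − 1/k = 1 − ΔG/ΔY = 1 − 280/1,076.9 ≈ 0.740.

0.740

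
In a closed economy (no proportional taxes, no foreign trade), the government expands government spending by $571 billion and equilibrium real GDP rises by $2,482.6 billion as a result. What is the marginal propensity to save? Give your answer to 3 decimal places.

0.230

Implied spending multiplier k = ΔY/ΔG = 2,482.6/571 ≈ 4.3478.
Since k = 1/(1 − MPC), MPC = 1 − 1/k = 1 − ΔG/ΔY = 1 − 571/2,482.6 ≈ 0.770.
MPS = 1 − MPC = 0.230.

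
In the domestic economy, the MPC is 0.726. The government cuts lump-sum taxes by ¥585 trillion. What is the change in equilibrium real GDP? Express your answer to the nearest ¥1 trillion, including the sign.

+¥1,550 trillion

A lump-sum tax change of −¥585 trillion shifts disposable income by +¥585 trillion; first-round consumption changes by −c × ΔT = −0.726 × (−¥585 trillion) = +¥424.71 trillion.
Expenditure multiplier = 1/(1 − MPC) = 1/(1 − 0.726) = 1/0.274 ≈ 3.65.
The tax multiplier is −c × k ≈ −2.65, so ΔY = k × (−c·ΔT) = (+¥424.71 trillion) / 0.274 ≈ +¥1,550 trillion.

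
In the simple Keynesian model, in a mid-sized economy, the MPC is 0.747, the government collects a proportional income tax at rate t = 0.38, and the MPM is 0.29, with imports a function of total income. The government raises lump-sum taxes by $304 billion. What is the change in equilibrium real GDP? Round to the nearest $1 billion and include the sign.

A lump-sum tax change of +$304 billion shifts disposable income by −$304 billion; first-round consumption changes by −c × ΔT = −0.747 × (+$304 billion) = −$227.088 billion.
Expenditure multiplier = 1/(1 − c(1−t) + m) = 1/(1 − 0.747×0.62 + 0.29) = 1/0.82686 ≈ 1.209.
The tax multiplier is −c × k ≈ −0.903, so ΔY = k × (−c·ΔT) = (−$227.088 billion) / 0.82686 ≈ −$275 billion.

−$275 billion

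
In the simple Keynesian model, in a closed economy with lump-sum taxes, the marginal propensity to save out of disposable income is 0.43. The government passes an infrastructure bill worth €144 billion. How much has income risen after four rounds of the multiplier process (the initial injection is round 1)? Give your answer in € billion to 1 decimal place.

€299.5 billion

MPC = 1 − MPS = 1 − 0.43 = 0.57.
Round 1 adds ΔG = €144 billion; each later round is MPC = 0.57 times the previous.
After 4 rounds: 144 + 82.08 + 46.7856 + 26.667792 = ΔG·(1 − c^4)/(1 − c) = 144 × (1 − 0.10556001)/0.43 ≈ €299.5 billion.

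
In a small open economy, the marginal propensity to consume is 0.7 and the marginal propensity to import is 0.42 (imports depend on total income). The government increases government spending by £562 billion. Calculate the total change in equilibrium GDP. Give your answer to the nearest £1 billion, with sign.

Government-spending multiplier = 1/(1 − c + m) = 1/(1 − 0.7 + 0.42) = 1/0.72 ≈ 1.389.
ΔY = k × ΔG = (+£562 billion) / 0.72 ≈ +£781 billion.

+£781 billion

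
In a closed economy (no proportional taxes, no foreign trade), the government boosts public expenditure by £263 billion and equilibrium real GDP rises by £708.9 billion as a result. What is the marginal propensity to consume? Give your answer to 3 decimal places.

Implied spending multiplier k = ΔY/ΔG = 708.9/263 ≈ 2.6954.
Since k = 1/(1 − MPC), MPC = 1 − 1/k = 1 − ΔG/ΔY = 1 − 263/708.9 ≈ 0.629.

0.629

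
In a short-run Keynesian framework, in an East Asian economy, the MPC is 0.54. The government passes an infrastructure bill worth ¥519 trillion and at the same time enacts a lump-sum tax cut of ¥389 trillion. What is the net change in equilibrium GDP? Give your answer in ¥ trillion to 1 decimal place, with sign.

Expenditure multiplier = 1/(1 − MPC) = 1/(1 − 0.54) = 1/0.46 ≈ 2.174.
ΔG contributes k·ΔG = (+¥519 trillion) / 0.46 ≈ +¥1,128.3 trillion.
ΔT of −¥389 trillion changes first-round spending by −c·ΔT = +¥210.06 trillion, contributing k·(−c·ΔT) = (+¥210.06 trillion) / 0.46 ≈ +¥456.7 trillion.
Net ΔY = k(ΔG − c·ΔT) = (+¥729.06 trillion) / 0.46 ≈ +¥1,584.9 trillion.

+¥1,584.9 trillion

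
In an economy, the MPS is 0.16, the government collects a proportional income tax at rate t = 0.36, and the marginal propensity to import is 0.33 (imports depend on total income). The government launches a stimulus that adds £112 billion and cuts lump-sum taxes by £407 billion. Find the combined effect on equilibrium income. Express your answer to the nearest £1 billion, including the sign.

+£573 billion

MPC = 1 − MPS = 1 − 0.16 = 0.84.
Expenditure multiplier = 1/(1 − c(1−t) + m) = 1/(1 − 0.84×0.64 + 0.33) = 1/0.7924 ≈ 1.262.
ΔG contributes k·ΔG = (+£112 billion) / 0.7924 ≈ +£141.3 billion.
ΔT of −£407 billion changes first-round spending by −c·ΔT = +£341.88 billion, contributing k·(−c·ΔT) = (+£341.88 billion) / 0.7924 ≈ +£431.4 billion.
Net ΔY = k(ΔG − c·ΔT) = (+£453.88 billion) / 0.7924 ≈ +£573 billion.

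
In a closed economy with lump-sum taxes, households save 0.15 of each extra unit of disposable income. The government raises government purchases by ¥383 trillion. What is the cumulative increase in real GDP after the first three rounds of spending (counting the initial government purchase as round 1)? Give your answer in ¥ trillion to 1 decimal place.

¥985.3 trillion

MPC = 1 − MPS = 1 − 0.15 = 0.85.
Round 1 adds ΔG = ¥383 trillion; each later round is MPC = 0.85 times the previous.
After 3 rounds: 383 + 325.55 + 276.7175 = ΔG·(1 − c^3)/(1 − c) = 383 × (1 − 0.614125)/0.15 ≈ ¥985.3 trillion.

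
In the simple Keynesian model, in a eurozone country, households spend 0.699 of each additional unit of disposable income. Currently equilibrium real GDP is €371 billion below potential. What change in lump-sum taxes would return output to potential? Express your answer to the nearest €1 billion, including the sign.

−€160 billion

Spending multiplier = 1/(1 − MPC) = 1/(1 − 0.699) = 1/0.301 ≈ 3.322.
Tax multiplier = −c·k = −0.699/0.301 ≈ −2.322. Need ΔY = +€371 billion, so ΔT = ΔY/(−c·k) = −(+€371 billion) × 0.301 / 0.699 ≈ −€160 billion.
The government should cut lump-sum taxes by €160 billion.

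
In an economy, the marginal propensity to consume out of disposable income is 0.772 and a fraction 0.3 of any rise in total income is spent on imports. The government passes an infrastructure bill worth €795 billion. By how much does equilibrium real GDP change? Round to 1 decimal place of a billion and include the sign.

Spending multiplier = 1/(1 − c + m) = 1/(1 − 0.772 + 0.3) = 1/0.528 ≈ 1.894.
ΔY = k × ΔG = (+€795 billion) / 0.528 ≈ +€1,505.7 billion.

+€1,505.7 billion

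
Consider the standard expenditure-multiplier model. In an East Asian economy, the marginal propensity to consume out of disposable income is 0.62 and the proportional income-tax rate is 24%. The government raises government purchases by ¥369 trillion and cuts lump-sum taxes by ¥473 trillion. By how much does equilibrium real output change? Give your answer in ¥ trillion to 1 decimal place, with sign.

+¥1,252.4 trillion

Expenditure multiplier = 1/(1 − c(1−t)) = 1/(1 − 0.62×0.76) = 1/0.5288 ≈ 1.891.
ΔG contributes k·ΔG = (+¥369 trillion) / 0.5288 ≈ +¥697.8 trillion.
ΔT of −¥473 trillion changes first-round spending by −c·ΔT = +¥293.26 trillion, contributing k·(−c·ΔT) = (+¥293.26 trillion) / 0.5288 ≈ +¥554.6 trillion.
Net ΔY = k(ΔG − c·ΔT) = (+¥662.26 trillion) / 0.5288 ≈ +¥1,252.4 trillion.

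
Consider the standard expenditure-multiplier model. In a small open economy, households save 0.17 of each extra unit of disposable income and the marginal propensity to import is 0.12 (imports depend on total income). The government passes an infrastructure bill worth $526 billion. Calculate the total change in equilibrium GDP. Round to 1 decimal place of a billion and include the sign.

+$1,813.8 billion

MPC = 1 − MPS = 1 − 0.17 = 0.83.
Spending multiplier = 1/(1 − c + m) = 1/(1 − 0.83 + 0.12) = 1/0.29 ≈ 3.448.
ΔY = k × ΔG = (+$526 billion) / 0.29 ≈ +$1,813.8 billion.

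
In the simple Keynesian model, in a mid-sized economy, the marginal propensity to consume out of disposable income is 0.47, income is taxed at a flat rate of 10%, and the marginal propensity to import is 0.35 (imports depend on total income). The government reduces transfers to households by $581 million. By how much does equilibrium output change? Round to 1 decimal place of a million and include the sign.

The transfer change shifts disposable income by −$581 million, so first-round consumption changes by c·ΔTR = 0.47 × (−$581 million) = −$273.07 million.
Expenditure multiplier = 1/(1 − c(1−t) + m) = 1/(1 − 0.47×0.9 + 0.35) = 1/0.927 ≈ 1.079.
The transfer multiplier is c × k ≈ 0.507, so ΔY = k × (c·ΔTR) = (−$273.07 million) / 0.927 ≈ −$294.6 million.

−$294.6 million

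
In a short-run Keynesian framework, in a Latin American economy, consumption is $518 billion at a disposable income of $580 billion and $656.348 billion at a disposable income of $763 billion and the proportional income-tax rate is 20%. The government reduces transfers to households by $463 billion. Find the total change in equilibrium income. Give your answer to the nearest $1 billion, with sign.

MPC = ΔC/ΔYd = (656.348 − 518)/(763 − 580) = 138.348/183 = 0.756.
The transfer change shifts disposable income by −$463 billion, so first-round consumption changes by c·ΔTR = 0.756 × (−$463 billion) = −$350.028 billion.
Expenditure multiplier = 1/(1 − c(1−t)) = 1/(1 − 0.756×0.8) = 1/0.3952 ≈ 2.53.
The transfer multiplier is c × k ≈ 1.913, so ΔY = k × (c·ΔTR) = (−$350.028 billion) / 0.3952 ≈ −$886 billion.

−$886 billion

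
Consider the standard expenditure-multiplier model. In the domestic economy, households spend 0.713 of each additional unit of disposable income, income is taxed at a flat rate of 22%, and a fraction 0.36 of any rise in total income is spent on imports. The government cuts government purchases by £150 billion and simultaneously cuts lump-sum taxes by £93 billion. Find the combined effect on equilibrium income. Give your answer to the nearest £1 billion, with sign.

−£104 billion

Expenditure multiplier = 1/(1 − c(1−t) + m) = 1/(1 − 0.713×0.78 + 0.36) = 1/0.80386 ≈ 1.244.
ΔG contributes k·ΔG = (−£150 billion) / 0.80386 ≈ −£186.6 billion.
ΔT of −£93 billion changes first-round spending by −c·ΔT = +£66.309 billion, contributing k·(−c·ΔT) = (+£66.309 billion) / 0.80386 ≈ +£82.5 billion.
Net ΔY = k(ΔG − c·ΔT) = (−£83.691 billion) / 0.80386 ≈ −£104 billion.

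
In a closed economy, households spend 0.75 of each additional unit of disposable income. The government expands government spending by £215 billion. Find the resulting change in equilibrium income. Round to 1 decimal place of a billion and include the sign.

+£860.0 billion

Government-spending multiplier = 1/(1 − MPC) = 1/(1 − 0.75) = 1/0.25 = 4.
ΔY = k × ΔG = (+£215 billion) / 0.25 = +£860 billion.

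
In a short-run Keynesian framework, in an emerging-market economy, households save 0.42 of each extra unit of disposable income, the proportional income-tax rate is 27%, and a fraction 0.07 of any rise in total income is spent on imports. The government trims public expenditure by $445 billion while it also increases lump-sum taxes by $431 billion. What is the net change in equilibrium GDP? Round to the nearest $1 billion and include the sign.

−$1,075 billion

MPC = 1 − MPS = 1 − 0.42 = 0.58.
Expenditure multiplier = 1/(1 − c(1−t) + m) = 1/(1 − 0.58×0.73 + 0.07) = 1/0.6466 ≈ 1.547.
ΔG contributes k·ΔG = (−$445 billion) / 0.6466 ≈ −$688.2 billion.
ΔT of +$431 billion changes first-round spending by −c·ΔT = −$249.98 billion, contributing k·(−c·ΔT) = (−$249.98 billion) / 0.6466 ≈ −$386.6 billion.
Net ΔY = k(ΔG − c·ΔT) = (−$694.98 billion) / 0.6466 ≈ −$1,075 billion.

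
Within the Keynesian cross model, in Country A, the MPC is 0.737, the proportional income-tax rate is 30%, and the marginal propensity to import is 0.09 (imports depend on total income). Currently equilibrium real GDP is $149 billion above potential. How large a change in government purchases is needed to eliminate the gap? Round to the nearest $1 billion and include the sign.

Spending multiplier = 1/(1 − c(1−t) + m) = 1/(1 − 0.737×0.7 + 0.09) = 1/0.5741 ≈ 1.742.
Need ΔY = −$149 billion, so ΔG = ΔY/k = (−$149 billion) × 0.5741 ≈ −$86 billion.
The government should cut government purchases by $86 billion.

−$86 billion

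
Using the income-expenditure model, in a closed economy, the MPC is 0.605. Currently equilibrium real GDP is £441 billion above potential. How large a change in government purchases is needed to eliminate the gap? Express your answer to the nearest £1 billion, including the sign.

Spending multiplier = 1/(1 − MPC) = 1/(1 − 0.605) = 1/0.395 ≈ 2.532.
Need ΔY = −£441 billion, so ΔG = ΔY/k = (−£441 billion) × 0.395 ≈ −£174 billion.
The government should cut government purchases by £174 billion.

−£174 billion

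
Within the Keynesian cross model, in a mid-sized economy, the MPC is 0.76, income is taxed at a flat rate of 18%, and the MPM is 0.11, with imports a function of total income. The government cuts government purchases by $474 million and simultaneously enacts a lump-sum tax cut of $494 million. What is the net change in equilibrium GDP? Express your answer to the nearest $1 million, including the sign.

−$202 million

Expenditure multiplier = 1/(1 − c(1−t) + m) = 1/(1 − 0.76×0.82 + 0.11) = 1/0.4868 ≈ 2.054.
ΔG contributes k·ΔG = (−$474 million) / 0.4868 ≈ −$973.7 million.
ΔT of −$494 million changes first-round spending by −c·ΔT = +$375.44 million, contributing k·(−c·ΔT) = (+$375.44 million) / 0.4868 ≈ +$771.2 million.
Net ΔY = k(ΔG − c·ΔT) = (−$98.56 million) / 0.4868 ≈ −$202 million.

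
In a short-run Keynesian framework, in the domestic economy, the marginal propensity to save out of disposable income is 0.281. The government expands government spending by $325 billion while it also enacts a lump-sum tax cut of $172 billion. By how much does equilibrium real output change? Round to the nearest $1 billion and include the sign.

+$1,597 billion

MPC = 1 − MPS = 1 − 0.281 = 0.719.
Expenditure multiplier = 1/(1 − MPC) = 1/(1 − 0.719) = 1/0.281 ≈ 3.559.
ΔG contributes k·ΔG = (+$325 billion) / 0.281 ≈ +$1,156.6 billion.
ΔT of −$172 billion changes first-round spending by −c·ΔT = +$123.668 billion, contributing k·(−c·ΔT) = (+$123.668 billion) / 0.281 ≈ +$440.1 billion.
Net ΔY = k(ΔG − c·ΔT) = (+$448.668 billion) / 0.281 ≈ +$1,597 billion.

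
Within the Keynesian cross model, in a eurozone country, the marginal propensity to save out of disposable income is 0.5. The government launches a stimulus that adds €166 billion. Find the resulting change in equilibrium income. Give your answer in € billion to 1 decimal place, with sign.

MPC = 1 − MPS = 1 − 0.5 = 0.5.
Government-spending multiplier = 1/(1 − MPC) = 1/(1 − 0.5) = 1/0.5 = 2.
ΔY = k × ΔG = (+€166 billion) / 0.5 = +€332 billion.

+€332.0 billion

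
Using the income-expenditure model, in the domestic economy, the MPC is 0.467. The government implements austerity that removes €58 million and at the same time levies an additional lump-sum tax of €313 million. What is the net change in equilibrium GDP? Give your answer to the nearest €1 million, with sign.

Expenditure multiplier = 1/(1 − MPC) = 1/(1 − 0.467) = 1/0.533 ≈ 1.876.
ΔG contributes k·ΔG = (−€58 million) / 0.533 ≈ −€108.8 million.
ΔT of +€313 million changes first-round spending by −c·ΔT = −€146.171 million, contributing k·(−c·ΔT) = (−€146.171 million) / 0.533 ≈ −€274.2 million.
Net ΔY = k(ΔG − c·ΔT) = (−€204.171 million) / 0.533 ≈ −€383 million.

−€383 million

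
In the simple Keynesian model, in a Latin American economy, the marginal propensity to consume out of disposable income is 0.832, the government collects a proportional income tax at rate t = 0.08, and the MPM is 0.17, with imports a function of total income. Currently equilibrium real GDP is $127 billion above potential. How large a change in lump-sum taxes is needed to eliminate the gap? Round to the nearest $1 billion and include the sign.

+$62 billion

Spending multiplier = 1/(1 − c(1−t) + m) = 1/(1 − 0.832×0.92 + 0.17) = 1/0.40456 ≈ 2.472.
Tax multiplier = −c·k = −0.832/0.40456 ≈ −2.057. Need ΔY = −$127 billion, so ΔT = ΔY/(−c·k) = −(−$127 billion) × 0.40456 / 0.832 ≈ +$62 billion.
The government should raise lump-sum taxes by $62 billion.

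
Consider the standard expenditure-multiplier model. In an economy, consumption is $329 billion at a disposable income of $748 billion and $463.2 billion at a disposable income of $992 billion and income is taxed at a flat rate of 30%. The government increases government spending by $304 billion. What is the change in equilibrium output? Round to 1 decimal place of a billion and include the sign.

MPC = ΔC/ΔYd = (463.2 − 329)/(992 − 748) = 134.2/244 = 0.55.
Government-spending multiplier = 1/(1 − c(1−t)) = 1/(1 − 0.55×0.7) = 1/0.615 ≈ 1.626.
ΔY = k × ΔG = (+$304 billion) / 0.615 ≈ +$494.3 billion.

+$494.3 billion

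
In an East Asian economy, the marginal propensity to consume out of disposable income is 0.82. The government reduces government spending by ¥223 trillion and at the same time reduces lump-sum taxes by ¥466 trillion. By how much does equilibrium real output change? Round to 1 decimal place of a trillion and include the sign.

Expenditure multiplier = 1/(1 − MPC) = 1/(1 − 0.82) = 1/0.18 ≈ 5.556.
ΔG contributes k·ΔG = (−¥223 trillion) / 0.18 ≈ −¥1,238.9 trillion.
ΔT of −¥466 trillion changes first-round spending by −c·ΔT = +¥382.12 trillion, contributing k·(−c·ΔT) = (+¥382.12 trillion) / 0.18 ≈ +¥2,122.9 trillion.
Net ΔY = k(ΔG − c·ΔT) = (+¥159.12 trillion) / 0.18 = +¥884 trillion.

+¥884.0 trillion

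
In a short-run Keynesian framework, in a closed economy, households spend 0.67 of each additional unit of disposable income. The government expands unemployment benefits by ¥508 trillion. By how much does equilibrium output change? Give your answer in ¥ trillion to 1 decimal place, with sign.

The transfer change shifts disposable income by +¥508 trillion, so first-round consumption changes by c·ΔTR = 0.67 × (+¥508 trillion) = +¥340.36 trillion.
Expenditure multiplier = 1/(1 − MPC) = 1/(1 − 0.67) = 1/0.33 ≈ 3.03.
The transfer multiplier is c × k ≈ 2.03, so ΔY = k × (c·ΔTR) = (+¥340.36 trillion) / 0.33 ≈ +¥1,031.4 trillion.

+¥1,031.4 trillion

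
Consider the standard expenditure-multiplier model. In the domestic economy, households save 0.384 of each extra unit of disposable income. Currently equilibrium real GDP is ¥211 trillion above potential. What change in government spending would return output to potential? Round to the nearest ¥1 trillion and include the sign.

MPC = 1 − MPS = 1 − 0.384 = 0.616.
Spending multiplier = 1/(1 − MPC) = 1/(1 − 0.616) = 1/0.384 ≈ 2.604.
Need ΔY = −¥211 trillion, so ΔG = ΔY/k = (−¥211 trillion) × 0.384 ≈ −¥81 trillion.
The government should cut government spending by ¥81 trillion.

−¥81 trillion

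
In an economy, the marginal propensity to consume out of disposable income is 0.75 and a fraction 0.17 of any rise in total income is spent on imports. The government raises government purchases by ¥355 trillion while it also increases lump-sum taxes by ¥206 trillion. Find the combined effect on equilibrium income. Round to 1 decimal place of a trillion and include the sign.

+¥477.4 trillion

Expenditure multiplier = 1/(1 − c + m) = 1/(1 − 0.75 + 0.17) = 1/0.42 ≈ 2.381.
ΔG contributes k·ΔG = (+¥355 trillion) / 0.42 ≈ +¥845.2 trillion.
ΔT of +¥206 trillion changes first-round spending by −c·ΔT = −¥154.5 trillion, contributing k·(−c·ΔT) = (−¥154.5 trillion) / 0.42 ≈ −¥367.9 trillion.
Net ΔY = k(ΔG − c·ΔT) = (+¥200.5 trillion) / 0.42 ≈ +¥477.4 trillion.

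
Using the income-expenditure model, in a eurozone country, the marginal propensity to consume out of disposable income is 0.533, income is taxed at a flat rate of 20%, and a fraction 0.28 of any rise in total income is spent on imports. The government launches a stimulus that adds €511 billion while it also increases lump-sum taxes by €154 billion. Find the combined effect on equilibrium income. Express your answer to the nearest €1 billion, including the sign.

Expenditure multiplier = 1/(1 − c(1−t) + m) = 1/(1 − 0.533×0.8 + 0.28) = 1/0.8536 ≈ 1.172.
ΔG contributes k·ΔG = (+€511 billion) / 0.8536 ≈ +€598.6 billion.
ΔT of +€154 billion changes first-round spending by −c·ΔT = −€82.082 billion, contributing k·(−c·ΔT) = (−€82.082 billion) / 0.8536 ≈ −€96.2 billion.
Net ΔY = k(ΔG − c·ΔT) = (+€428.918 billion) / 0.8536 ≈ +€502 billion.

+€502 billion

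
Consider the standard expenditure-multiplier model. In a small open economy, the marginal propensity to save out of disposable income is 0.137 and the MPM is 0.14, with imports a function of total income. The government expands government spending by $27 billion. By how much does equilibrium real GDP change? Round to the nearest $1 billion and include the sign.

MPC = 1 − MPS = 1 − 0.137 = 0.863.
Expenditure multiplier = 1/(1 − c + m) = 1/(1 − 0.863 + 0.14) = 1/0.277 ≈ 3.61.
ΔY = k × ΔG = (+$27 billion) / 0.277 ≈ +$97 billion.

+$97 billion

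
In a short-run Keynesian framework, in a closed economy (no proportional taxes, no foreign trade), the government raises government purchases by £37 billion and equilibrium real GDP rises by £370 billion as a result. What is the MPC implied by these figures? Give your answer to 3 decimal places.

0.900

Implied spending multiplier k = ΔY/ΔG = 370/37 = 10.
Since k = 1/(1 − MPC), MPC = 1 − 1/k = 1 − ΔG/ΔY = 1 − 37/370 = 0.900.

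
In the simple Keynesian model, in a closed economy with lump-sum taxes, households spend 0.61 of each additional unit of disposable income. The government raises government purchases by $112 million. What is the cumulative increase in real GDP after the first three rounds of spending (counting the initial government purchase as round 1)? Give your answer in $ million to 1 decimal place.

$222.0 million

Round 1 adds ΔG = $112 million; each later round is MPC = 0.61 times the previous.
After 3 rounds: 112 + 68.32 + 41.6752 = ΔG·(1 − c^3)/(1 − c) = 112 × (1 − 0.226981)/0.39 ≈ $222 million.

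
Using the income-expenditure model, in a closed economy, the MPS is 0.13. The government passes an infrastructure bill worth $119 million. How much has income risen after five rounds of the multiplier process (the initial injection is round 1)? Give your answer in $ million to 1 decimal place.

$459.1 million

MPC = 1 − MPS = 1 − 0.13 = 0.87.
Round 1 adds ΔG = $119 million; each later round is MPC = 0.87 times the previous.
After 5 rounds: 119 + 103.53 + 90.0711 + 78.361857 + 68.17481559 = ΔG·(1 − c^5)/(1 − c) = 119 × (1 − 0.4984209207)/0.13 ≈ $459.1 million.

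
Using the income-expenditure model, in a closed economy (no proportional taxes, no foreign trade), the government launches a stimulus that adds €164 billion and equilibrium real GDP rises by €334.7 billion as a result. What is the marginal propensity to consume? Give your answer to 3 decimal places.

0.510

Implied spending multiplier k = ΔY/ΔG = 334.7/164 ≈ 2.0409.
Since k = 1/(1 − MPC), MPC = 1 − 1/k = 1 − ΔG/ΔY = 1 − 164/334.7 ≈ 0.510.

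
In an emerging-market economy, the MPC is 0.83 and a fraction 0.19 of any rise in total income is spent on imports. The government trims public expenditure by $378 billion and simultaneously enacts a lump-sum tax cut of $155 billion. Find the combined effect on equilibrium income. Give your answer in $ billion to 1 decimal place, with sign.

−$692.6 billion

Expenditure multiplier = 1/(1 − c + m) = 1/(1 − 0.83 + 0.19) = 1/0.36 ≈ 2.778.
ΔG contributes k·ΔG = (−$378 billion) / 0.36 = −$1,050 billion.
ΔT of −$155 billion changes first-round spending by −c·ΔT = +$128.65 billion, contributing k·(−c·ΔT) = (+$128.65 billion) / 0.36 ≈ +$357.4 billion.
Net ΔY = k(ΔG − c·ΔT) = (−$249.35 billion) / 0.36 ≈ −$692.6 billion.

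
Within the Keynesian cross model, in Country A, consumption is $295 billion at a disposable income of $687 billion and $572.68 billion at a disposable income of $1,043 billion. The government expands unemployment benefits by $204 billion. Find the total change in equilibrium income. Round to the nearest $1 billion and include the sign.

+$723 billion

MPC = ΔC/ΔYd = (572.68 − 295)/(1,043 − 687) = 277.68/356 = 0.78.
The transfer change shifts disposable income by +$204 billion, so first-round consumption changes by c·ΔTR = 0.78 × (+$204 billion) = +$159.12 billion.
Expenditure multiplier = 1/(1 − MPC) = 1/(1 − 0.78) = 1/0.22 ≈ 4.545.
The transfer multiplier is c × k ≈ 3.545, so ΔY = k × (c·ΔTR) = (+$159.12 billion) / 0.22 ≈ +$723 billion.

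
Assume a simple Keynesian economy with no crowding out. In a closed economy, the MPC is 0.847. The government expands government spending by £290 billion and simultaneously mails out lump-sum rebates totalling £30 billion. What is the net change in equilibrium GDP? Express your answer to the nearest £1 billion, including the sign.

+£2,062 billion

Expenditure multiplier = 1/(1 − MPC) = 1/(1 − 0.847) = 1/0.153 ≈ 6.536.
ΔG contributes k·ΔG = (+£290 billion) / 0.153 ≈ +£1,895.4 billion.
ΔT of −£30 billion changes first-round spending by −c·ΔT = +£25.41 billion, contributing k·(−c·ΔT) = (+£25.41 billion) / 0.153 ≈ +£166.1 billion.
Net ΔY = k(ΔG − c·ΔT) = (+£315.41 billion) / 0.153 ≈ +£2,062 billion.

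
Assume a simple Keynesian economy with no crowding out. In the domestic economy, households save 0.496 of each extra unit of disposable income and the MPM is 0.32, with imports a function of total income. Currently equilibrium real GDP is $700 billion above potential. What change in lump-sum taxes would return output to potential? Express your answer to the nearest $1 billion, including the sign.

MPC = 1 − MPS = 1 − 0.496 = 0.504.
Spending multiplier = 1/(1 − c + m) = 1/(1 − 0.504 + 0.32) = 1/0.816 ≈ 1.225.
Tax multiplier = −c·k = −0.504/0.816 ≈ −0.618. Need ΔY = −$700 billion, so ΔT = ΔY/(−c·k) = −(−$700 billion) × 0.816 / 0.504 ≈ +$1,133 billion.
The government should raise lump-sum taxes by $1,133 billion.

+$1,133 billion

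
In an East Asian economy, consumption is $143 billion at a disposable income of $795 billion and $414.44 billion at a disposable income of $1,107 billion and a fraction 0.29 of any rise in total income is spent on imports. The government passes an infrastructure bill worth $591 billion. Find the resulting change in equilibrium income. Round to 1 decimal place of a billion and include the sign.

MPC = ΔC/ΔYd = (414.44 − 143)/(1,107 − 795) = 271.44/312 = 0.87.
Government-spending multiplier = 1/(1 − c + m) = 1/(1 − 0.87 + 0.29) = 1/0.42 ≈ 2.381.
ΔY = k × ΔG = (+$591 billion) / 0.42 ≈ +$1,407.1 billion.

+$1,407.1 billion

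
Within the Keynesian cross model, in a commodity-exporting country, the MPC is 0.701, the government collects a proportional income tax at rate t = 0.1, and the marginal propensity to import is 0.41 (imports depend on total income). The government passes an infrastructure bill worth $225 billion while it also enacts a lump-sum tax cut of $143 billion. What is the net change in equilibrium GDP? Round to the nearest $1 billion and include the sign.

+$417 billion

Expenditure multiplier = 1/(1 − c(1−t) + m) = 1/(1 − 0.701×0.9 + 0.41) = 1/0.7791 ≈ 1.284.
ΔG contributes k·ΔG = (+$225 billion) / 0.7791 ≈ +$288.8 billion.
ΔT of −$143 billion changes first-round spending by −c·ΔT = +$100.243 billion, contributing k·(−c·ΔT) = (+$100.243 billion) / 0.7791 ≈ +$128.7 billion.
Net ΔY = k(ΔG − c·ΔT) = (+$325.243 billion) / 0.7791 ≈ +$417 billion.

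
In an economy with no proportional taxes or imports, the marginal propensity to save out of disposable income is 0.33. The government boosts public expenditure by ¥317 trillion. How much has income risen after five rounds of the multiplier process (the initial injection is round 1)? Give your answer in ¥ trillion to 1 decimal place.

¥830.9 trillion

MPC = 1 − MPS = 1 − 0.33 = 0.67.
Round 1 adds ΔG = ¥317 trillion; each later round is MPC = 0.67 times the previous.
After 5 rounds: 317 + 212.39 + 142.3013 + 95.341871 + 63.87905357 = ΔG·(1 − c^5)/(1 − c) = 317 × (1 − 0.1350125107)/0.33 ≈ ¥830.9 trillion.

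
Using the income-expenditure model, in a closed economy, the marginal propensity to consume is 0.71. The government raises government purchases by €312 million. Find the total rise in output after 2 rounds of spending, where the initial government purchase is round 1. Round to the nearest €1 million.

Round 1 adds ΔG = €312 million; each later round is MPC = 0.71 times the previous.
After 2 rounds: 312 + 221.52 = ΔG·(1 − c^2)/(1 − c) = 312 × (1 − 0.5041)/0.29 ≈ €534 million.

€534 million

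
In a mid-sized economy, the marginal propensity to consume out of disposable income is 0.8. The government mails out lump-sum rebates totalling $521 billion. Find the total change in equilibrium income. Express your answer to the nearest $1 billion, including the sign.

+$2,084 billion

A lump-sum tax change of −$521 billion shifts disposable income by +$521 billion; first-round consumption changes by −c × ΔT = −0.8 × (−$521 billion) = +$416.8 billion.
Expenditure multiplier = 1/(1 − MPC) = 1/(1 − 0.8) = 1/0.2 = 5.
The tax multiplier is −c × k = −4, so ΔY = k × (−c·ΔT) = (+$416.8 billion) / 0.2 = +$2,084 billion.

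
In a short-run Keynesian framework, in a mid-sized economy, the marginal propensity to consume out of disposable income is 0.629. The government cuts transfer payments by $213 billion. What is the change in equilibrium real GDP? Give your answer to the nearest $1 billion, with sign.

The transfer change shifts disposable income by −$213 billion, so first-round consumption changes by c·ΔTR = 0.629 × (−$213 billion) = −$133.977 billion.
Expenditure multiplier = 1/(1 − MPC) = 1/(1 − 0.629) = 1/0.371 ≈ 2.695.
The transfer multiplier is c × k ≈ 1.695, so ΔY = k × (c·ΔTR) = (−$133.977 billion) / 0.371 ≈ −$361 billion.

−$361 billion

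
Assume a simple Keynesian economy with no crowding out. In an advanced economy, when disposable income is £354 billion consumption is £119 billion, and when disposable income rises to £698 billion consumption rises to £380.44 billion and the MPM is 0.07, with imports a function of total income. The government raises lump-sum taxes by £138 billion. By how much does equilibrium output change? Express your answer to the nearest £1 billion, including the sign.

−£338 billion

MPC = ΔC/ΔYd = (380.44 − 119)/(698 − 354) = 261.44/344 = 0.76.
A lump-sum tax change of +£138 billion shifts disposable income by −£138 billion; first-round consumption changes by −c × ΔT = −0.76 × (+£138 billion) = −£104.88 billion.
Expenditure multiplier = 1/(1 − c + m) = 1/(1 − 0.76 + 0.07) = 1/0.31 ≈ 3.226.
The tax multiplier is −c × k ≈ −2.452, so ΔY = k × (−c·ΔT) = (−£104.88 billion) / 0.31 ≈ −£338 billion.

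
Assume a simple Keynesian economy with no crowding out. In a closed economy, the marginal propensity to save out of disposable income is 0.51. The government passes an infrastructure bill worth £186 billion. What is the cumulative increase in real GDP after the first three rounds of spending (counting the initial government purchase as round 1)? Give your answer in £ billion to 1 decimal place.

MPC = 1 − MPS = 1 − 0.51 = 0.49.
Round 1 adds ΔG = £186 billion; each later round is MPC = 0.49 times the previous.
After 3 rounds: 186 + 91.14 + 44.6586 = ΔG·(1 − c^3)/(1 − c) = 186 × (1 − 0.117649)/0.51 ≈ £321.8 billion.

£321.8 billion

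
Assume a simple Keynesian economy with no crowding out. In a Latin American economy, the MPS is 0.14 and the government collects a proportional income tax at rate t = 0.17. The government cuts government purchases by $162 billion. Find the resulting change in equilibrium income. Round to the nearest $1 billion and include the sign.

−$566 billion

MPC = 1 − MPS = 1 − 0.14 = 0.86.
Expenditure multiplier = 1/(1 − c(1−t)) = 1/(1 − 0.86×0.83) = 1/0.2862 ≈ 3.494.
ΔY = k × ΔG = (−$162 billion) / 0.2862 ≈ −$566 billion.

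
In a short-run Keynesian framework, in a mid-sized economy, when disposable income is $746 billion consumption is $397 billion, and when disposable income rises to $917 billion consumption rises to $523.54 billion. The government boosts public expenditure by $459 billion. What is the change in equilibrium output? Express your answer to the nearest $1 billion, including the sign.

MPC = ΔC/ΔYd = (523.54 − 397)/(917 − 746) = 126.54/171 = 0.74.
Expenditure multiplier = 1/(1 − MPC) = 1/(1 − 0.74) = 1/0.26 ≈ 3.846.
ΔY = k × ΔG = (+$459 billion) / 0.26 ≈ +$1,765 billion.

+$1,765 billion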